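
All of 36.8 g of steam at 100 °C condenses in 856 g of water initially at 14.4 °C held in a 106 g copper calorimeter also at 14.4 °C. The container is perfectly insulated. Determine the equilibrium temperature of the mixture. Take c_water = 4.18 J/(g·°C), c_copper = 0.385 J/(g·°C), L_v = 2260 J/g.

T_f ≈ 39.9 °C

Energy balance with sensible and latent terms:
latent heat released on condensation: 36.8×2260 = 83168
  condensed water 100 °C→T: 153.82(T − 100)
  original water: 3578.1(T − 14.4)
  copper cup: 106×0.385×(T − 14.4) = 40.81(T − 14.4)
3772.7 T = 83168 + 15382 + 52112 = 150662
T ≈ 39.93 °C (< 100 °C, so full condensation is consistent).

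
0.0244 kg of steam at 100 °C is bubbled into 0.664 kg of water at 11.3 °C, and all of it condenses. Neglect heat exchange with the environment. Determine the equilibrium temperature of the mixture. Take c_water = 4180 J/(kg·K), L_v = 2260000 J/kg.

T_f ≈ 33.6 °C

Taking heat into each body as positive, Σ m c ΔT = 0:
condense steam: −0.0244×2260000 = −55144; condensate cools 100→T: 0.0244×4180×(T − 100) = 101.99(T − 100); original water: 2775.5(T − 11.3)
2877.5 T = 55144 + 10199 + 31363 = 96707
T ≈ 33.61 °C — below 100 °C, confirming all the steam condensed.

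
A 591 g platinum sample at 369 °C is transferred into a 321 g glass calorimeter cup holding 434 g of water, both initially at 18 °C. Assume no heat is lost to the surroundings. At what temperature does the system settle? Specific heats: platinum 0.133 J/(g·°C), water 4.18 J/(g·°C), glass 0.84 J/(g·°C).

T_f ≈ 30.8 °C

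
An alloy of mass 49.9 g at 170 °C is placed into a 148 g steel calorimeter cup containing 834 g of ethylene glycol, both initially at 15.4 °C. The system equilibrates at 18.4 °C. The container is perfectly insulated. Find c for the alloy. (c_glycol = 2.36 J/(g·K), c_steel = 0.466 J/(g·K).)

Let T be the final temperature. ΣQ_i = 0:
49.9·c·(18.4 − 170) + 834·2.36·(18.4 − 15.4) + 148·0.466·(18.4 − 15.4) = 0
-7564.8 c = -6111.6
c = -6111.6/-7564.8 ≈ 0.8079 J/(g·K)

c ≈ 0.808 J/(g·K)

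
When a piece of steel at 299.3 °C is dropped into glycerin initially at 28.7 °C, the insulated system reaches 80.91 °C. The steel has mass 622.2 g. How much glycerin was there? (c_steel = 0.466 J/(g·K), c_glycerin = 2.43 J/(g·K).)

Energy conservation, ΣQ = 0:
622.2·0.466·(80.91 − 299.3) + m·2.43·(80.91 − 28.7) = 0
126.87 m = 63321
m = 63321/126.87 ≈ 499.1 g

m ≈ 499 g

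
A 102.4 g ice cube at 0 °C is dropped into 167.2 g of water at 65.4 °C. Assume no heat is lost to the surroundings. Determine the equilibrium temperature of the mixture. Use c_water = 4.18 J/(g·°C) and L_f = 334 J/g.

Sum of m c ΔT and latent-heat terms is zero:
melt ice: 102.4·334 = 34202
  warm the meltwater: 428.03 T
  water: 698.9(T − 65.4)
1126.9 T = 45708 − 34202 = 11506
T ≈ 10.21 °C. Since T > 0 °C, the all-ice-melts assumption holds.

T_f ≈ 10.2 °C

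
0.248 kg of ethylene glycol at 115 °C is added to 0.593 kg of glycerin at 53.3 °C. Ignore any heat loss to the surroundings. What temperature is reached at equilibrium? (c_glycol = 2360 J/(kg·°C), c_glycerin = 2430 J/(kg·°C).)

T_f is the heat-capacity-weighted average of the initial temperatures:
T_f = (585.28·115 + 1441·53.3) / (585.28 + 1441)
    = 144112 / 2026.3 ≈ 71.12 °C

T_f ≈ 71.1 °C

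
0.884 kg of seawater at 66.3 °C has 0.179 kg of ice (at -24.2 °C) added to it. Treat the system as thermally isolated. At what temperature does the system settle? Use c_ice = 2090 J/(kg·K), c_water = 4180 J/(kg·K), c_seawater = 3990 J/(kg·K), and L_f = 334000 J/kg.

T_f ≈ 38.6 °C

Let T be the final temperature. ΣQ_i = 0:
ice -24.2→0 °C: 0.179·2090·24.2 = 9053.5
  melt ice: 0.179·334000 = 59786
  warm the meltwater: 748.22 T
  seawater cools: 0.884·3990·(T − 66.3) = 3527.2(T − 66.3)
4275.4 T = 233851 − 68839 = 165011
T ≈ 38.60 °C — above 0 °C, consistent with complete melting.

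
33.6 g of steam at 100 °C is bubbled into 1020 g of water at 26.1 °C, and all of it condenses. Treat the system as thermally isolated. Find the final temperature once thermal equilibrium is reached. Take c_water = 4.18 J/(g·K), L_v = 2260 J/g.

T_f ≈ 45.7 °C

Net heat exchanged in the isolated system is zero:
condense steam: −33.6×2260 = −75936; condensed water 100 °C→T: 140.45(T − 100); original water: 4263.6(T − 26.1)
4404 T = 75936 + 14045 + 111280 = 201261
T ≈ 45.70 °C, under the boiling point, so the assumption holds.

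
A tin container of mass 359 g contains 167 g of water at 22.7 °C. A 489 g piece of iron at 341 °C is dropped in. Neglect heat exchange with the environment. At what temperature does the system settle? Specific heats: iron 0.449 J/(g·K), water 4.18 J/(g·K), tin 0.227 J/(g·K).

T_f ≈ 92.6 °C

Let T be the final temperature. ΣQ_i = 0:
489*0.449*(T − 341) + 167*4.18*(T − 22.7) + 359*0.227*(T − 22.7) = 0
999.11 T = 92566
T = 92566 / 999.11 = 92.6 °C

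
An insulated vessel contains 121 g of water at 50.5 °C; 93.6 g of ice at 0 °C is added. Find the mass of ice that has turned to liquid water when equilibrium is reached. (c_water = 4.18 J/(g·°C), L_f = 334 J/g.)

m_melted ≈ 76.5 g

Cooling the water to 0 °C releases 121×4.18×50.5 = 25542 J.
Fully melting the ice requires m_ice L_f = 93.6×334 = 31262 J.
25542 J < 31262 J, so only part of the ice melts and the system sits at 0 °C.
m_melt = 25542 / L_f = 76.47 g.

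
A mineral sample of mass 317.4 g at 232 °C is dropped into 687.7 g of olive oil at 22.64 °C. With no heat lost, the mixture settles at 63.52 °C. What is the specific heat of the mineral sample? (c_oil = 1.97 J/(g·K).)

Energy conservation, ΣQ = 0:
317.4·c·(63.52 − 232) + 687.7·1.97·(63.52 − 22.64) = 0
-53476 c = -55383
c = -55383/-53476 ≈ 1.036 J/(g·K)

c ≈ 1.04 J/(g·K)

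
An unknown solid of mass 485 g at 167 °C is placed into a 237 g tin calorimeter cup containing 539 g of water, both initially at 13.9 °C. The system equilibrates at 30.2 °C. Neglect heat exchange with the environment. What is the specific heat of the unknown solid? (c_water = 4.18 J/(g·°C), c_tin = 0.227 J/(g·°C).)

Net heat exchanged in the isolated system is zero:
485×c×(30.2 − 167) + 539×4.18×(30.2 − 13.9) + 237×0.227×(30.2 − 13.9) = 0
-66348 c = -37601
c = -37601/-66348 ≈ 0.5667 J/(g·°C)

c ≈ 0.567 J/(g·°C)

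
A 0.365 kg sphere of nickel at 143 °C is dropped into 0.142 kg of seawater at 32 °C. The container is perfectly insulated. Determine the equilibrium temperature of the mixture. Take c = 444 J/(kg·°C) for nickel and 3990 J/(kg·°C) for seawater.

T_f ≈ 56.7 °C

With ΣQ=0 the equilibrium temperature is the m·c-weighted mean:
T_f = (162.06*143 + 566.58*32) / (162.06 + 566.58)
    = 41305 / 728.64 ≈ 56.69 °C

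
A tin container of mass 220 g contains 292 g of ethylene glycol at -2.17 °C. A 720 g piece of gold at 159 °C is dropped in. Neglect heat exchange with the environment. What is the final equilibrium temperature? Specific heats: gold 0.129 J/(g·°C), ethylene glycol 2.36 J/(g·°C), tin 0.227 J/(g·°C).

T_f is the heat-capacity-weighted average of the initial temperatures:
T_f = (92.88×159 + 689.12×(-2.17) + 49.94×(-2.17)) / (92.88 + 689.12 + 49.94)
    = 13164 / 831.94 ≈ 15.82 °C

T_f ≈ 15.8 °C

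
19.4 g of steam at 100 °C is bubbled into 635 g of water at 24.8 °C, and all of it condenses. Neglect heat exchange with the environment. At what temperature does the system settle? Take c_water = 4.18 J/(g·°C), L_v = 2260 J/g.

T_f ≈ 43.1 °C

Energy balance with sensible and latent terms:
condense steam: −19.4×2260 = −43844
  condensed water 100 °C→T: 81.09(T − 100)
  water warms: 635×4.18×(T − 24.8) = 2654.3(T − 24.8)
2735.4 T = 43844 + 8109.2 + 65827 = 117780
T ≈ 43.06 °C (< 100 °C, so full condensation is consistent).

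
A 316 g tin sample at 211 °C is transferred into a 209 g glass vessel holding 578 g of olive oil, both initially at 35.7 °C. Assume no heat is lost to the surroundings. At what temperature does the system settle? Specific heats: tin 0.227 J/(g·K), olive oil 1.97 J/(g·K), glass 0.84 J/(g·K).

T_f is the heat-capacity-weighted average of the initial temperatures:
T_f = (71.73*211 + 1138.7*35.7 + 175.56*35.7) / (71.73 + 1138.7 + 175.56)
    = 62053 / 1386 ≈ 44.77 °C

T_f ≈ 44.8 °C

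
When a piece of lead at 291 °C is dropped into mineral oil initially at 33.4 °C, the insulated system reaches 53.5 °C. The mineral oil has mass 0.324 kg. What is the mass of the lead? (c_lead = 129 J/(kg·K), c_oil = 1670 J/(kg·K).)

Taking heat into each body as positive, Σ m c ΔT = 0:
m×129×(53.5 − 291) + 0.324×1670×(53.5 − 33.4) = 0
-30638 m = -10876
m = -10876/-30638 ≈ 0.355 kg

m ≈ 0.355 kg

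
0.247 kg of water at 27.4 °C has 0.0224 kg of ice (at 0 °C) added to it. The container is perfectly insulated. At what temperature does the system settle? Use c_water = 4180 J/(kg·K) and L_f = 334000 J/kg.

T_f ≈ 18.5 °C

Net heat exchanged in the isolated system is zero:
latent heat to melt: 0.0224·334000 = 7481.6; warm the meltwater: 93.63 T; water: 1032.5(T − 27.4)
1126.1 T = 28289 − 7481.6 = 20808
T ≈ 18.48 °C (positive, so assuming full melt was valid).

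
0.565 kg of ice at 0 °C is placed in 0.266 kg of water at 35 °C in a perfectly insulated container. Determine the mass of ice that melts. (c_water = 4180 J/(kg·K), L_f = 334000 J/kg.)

m_melted ≈ 0.117 kg

Cooling the water to 0 °C releases 0.266·4180·35 = 38916 J.
To melt every bit of ice: 0.565·334000 = 188710 J.
38916 J < 188710 J, so only part of the ice melts and the system sits at 0 °C.
m_melted·334000 = 38916  ⇒  m_melted ≈ 0.1165 kg.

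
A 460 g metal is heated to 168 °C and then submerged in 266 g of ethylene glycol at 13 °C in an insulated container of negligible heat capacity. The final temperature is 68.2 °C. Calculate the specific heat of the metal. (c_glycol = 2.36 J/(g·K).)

c ≈ 0.755 J/(g·K)

Conservation of energy gives ΣQ = 0:
460×c×(68.2 − 168) + 266×2.36×(68.2 − 13) = 0
-45908 c = -34652
c = -34652/-45908 ≈ 0.7548 J/(g·K)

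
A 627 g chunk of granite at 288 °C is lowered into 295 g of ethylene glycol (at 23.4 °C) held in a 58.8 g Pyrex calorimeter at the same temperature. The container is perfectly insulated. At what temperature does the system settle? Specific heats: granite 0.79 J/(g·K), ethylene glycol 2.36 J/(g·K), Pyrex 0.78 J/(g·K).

T_f ≈ 129.3 °C

Net heat exchanged in the isolated system is zero:
627×0.79×(T − 288) + 295×2.36×(T − 23.4) + 58.8×0.78×(T − 23.4) = 0
(495.33 + 696.2 + 45.86) T = 495.33×288 + 696.2×23.4 + 45.86×23.4
T = 160019 / 1237.4 = 129 °C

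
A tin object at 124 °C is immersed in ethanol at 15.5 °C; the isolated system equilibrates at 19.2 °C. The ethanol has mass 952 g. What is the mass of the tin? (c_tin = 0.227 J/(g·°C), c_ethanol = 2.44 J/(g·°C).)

m ≈ 361 g

Energy conservation, ΣQ = 0:
m×0.227×(19.2 − 124) + 952×2.44×(19.2 − 15.5) = 0
-23.79 m = -8594.7
m = -8594.7/-23.79 ≈ 361.3 g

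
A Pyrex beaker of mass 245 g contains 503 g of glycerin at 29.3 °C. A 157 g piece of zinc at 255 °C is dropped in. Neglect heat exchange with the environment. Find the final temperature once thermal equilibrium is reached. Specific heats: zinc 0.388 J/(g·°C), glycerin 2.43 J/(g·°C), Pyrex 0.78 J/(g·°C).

T_f ≈ 38.6 °C

T_f = Σ m_i c_i T_i / Σ m_i c_i:
T_f = (60.92·255 + 1222.3·29.3 + 191.1·29.3) / (60.92 + 1222.3 + 191.1)
    = 56946 / 1474.3 ≈ 38.63 °C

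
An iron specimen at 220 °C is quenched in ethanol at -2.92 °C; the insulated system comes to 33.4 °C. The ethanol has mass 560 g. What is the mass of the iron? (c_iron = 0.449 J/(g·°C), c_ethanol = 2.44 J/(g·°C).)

m ≈ 592 g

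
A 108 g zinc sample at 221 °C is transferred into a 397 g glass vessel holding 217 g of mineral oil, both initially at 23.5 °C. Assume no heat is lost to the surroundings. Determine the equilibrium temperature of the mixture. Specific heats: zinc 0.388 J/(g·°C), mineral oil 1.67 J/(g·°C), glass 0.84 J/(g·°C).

T_f ≈ 34.7 °C

Energy conservation, ΣQ = 0:
108×0.388×(T − 221) + 217×1.67×(T − 23.5) + 397×0.84×(T − 23.5) = 0
41.9(T − 221) + 362.39(T − 23.5) + 333.48(T − 23.5) = 0
(41.9 + 362.39 + 333.48) T = 41.9×221 + 362.39×23.5 + 333.48×23.5
T ≈ 34.72 °C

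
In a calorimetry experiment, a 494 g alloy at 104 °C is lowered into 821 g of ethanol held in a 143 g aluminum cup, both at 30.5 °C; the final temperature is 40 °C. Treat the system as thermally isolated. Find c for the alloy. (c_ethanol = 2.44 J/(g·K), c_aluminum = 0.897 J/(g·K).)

Let T be the final temperature. ΣQ_i = 0:
494×c×(40 − 104) + 821×2.44×(40 − 30.5) + 143×0.897×(40 − 30.5) = 0
-31616 c = -20249
c = -20249/-31616 ≈ 0.6405 J/(g·K)

c ≈ 0.64 J/(g·K)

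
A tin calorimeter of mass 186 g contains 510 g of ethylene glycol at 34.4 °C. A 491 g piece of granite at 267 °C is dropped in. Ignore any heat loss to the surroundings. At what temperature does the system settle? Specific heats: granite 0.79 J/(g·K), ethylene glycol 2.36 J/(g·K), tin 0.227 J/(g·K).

Let T be the final temperature. ΣQ_i = 0:
491×0.79×(T − 267) + 510×2.36×(T − 34.4) + 186×0.227×(T − 34.4) = 0
(387.89 + 1203.6 + 42.22) T = 387.89×267 + 1203.6×34.4 + 42.22×34.4
T ≈ 89.63 °C

T_f ≈ 89.6 °C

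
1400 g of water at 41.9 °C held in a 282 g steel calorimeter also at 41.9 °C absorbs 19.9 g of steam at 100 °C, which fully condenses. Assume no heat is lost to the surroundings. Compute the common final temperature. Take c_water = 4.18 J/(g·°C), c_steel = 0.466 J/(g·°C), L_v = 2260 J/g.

T_f ≈ 50.1 °C

Conservation of energy gives ΣQ = 0:
steam→water at 100 °C releases m L_v = 19.9·2260 = 44974; condensed water 100 °C→T: 83.18(T − 100); original water: 5852(T − 41.9); cup: 131.41(T − 41.9)
6066.6 T = 44974 + 8318.2 + 250705 = 303997
T ≈ 50.11 °C (< 100 °C, so full condensation is consistent).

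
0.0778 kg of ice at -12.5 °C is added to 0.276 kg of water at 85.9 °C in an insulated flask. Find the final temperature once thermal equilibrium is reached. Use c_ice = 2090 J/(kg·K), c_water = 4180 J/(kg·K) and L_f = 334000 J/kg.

Conservation of energy gives ΣQ = 0:
warm ice to 0 °C: 0.0778×2090×(0 − (-12.5)) = 2032.5
  latent heat to melt: 0.0778×334000 = 25985
  warm the meltwater: 325.2 T
  water cools: 0.276×4180×(T − 85.9) = 1153.7(T − 85.9)
1478.9 T = 99101 − 28018 = 71083
T ≈ 48.07 °C (positive, so assuming full melt was valid).

T_f ≈ 48.1 °C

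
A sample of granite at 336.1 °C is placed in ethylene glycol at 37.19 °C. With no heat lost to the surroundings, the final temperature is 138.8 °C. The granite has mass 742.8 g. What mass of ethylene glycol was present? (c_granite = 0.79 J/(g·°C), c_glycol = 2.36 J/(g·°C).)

m ≈ 483 g

Setting the total heat transfer to zero:
742.8×0.79×(138.8 − 336.1) + m×2.36×(138.8 − 37.19) = 0
239.8 m = 115778
m = 115778/239.8 ≈ 482.8 g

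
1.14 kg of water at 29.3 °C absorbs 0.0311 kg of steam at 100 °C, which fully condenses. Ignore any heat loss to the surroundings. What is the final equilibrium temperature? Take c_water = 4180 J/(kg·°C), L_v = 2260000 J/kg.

Energy balance with sensible and latent terms:
condense steam: −0.0311×2260000 = −70286; condensed water 100 °C→T: 130(T − 100); water warms: 1.14×4180×(T − 29.3) = 4765.2(T − 29.3)
4895.2 T = 70286 + 13000 + 139620 = 222906
T ≈ 45.54 °C, under the boiling point, so the assumption holds.

T_f ≈ 45.5 °C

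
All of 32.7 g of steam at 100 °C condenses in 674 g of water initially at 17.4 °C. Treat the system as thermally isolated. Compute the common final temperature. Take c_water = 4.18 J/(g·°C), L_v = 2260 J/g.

T_f ≈ 46.2 °C

Taking heat into each body as positive, Σ m c ΔT = 0:
latent heat released on condensation: 32.7·2260 = 73902
  condensed water 100 °C→T: 136.69(T − 100)
  water warms: 674·4.18·(T − 17.4) = 2817.3(T − 17.4)
2954 T = 73902 + 13669 + 49021 = 136592
T ≈ 46.24 °C — below 100 °C, confirming all the steam condensed.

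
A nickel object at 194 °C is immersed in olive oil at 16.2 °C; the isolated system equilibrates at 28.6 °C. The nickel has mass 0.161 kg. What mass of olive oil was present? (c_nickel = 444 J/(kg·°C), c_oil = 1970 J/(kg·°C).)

Energy conservation, ΣQ = 0:
0.161·444·(28.6 − 194) + m·1970·(28.6 − 16.2) = 0
24428 m = 11823
m = 11823/24428 ≈ 0.484 kg

m ≈ 0.484 kg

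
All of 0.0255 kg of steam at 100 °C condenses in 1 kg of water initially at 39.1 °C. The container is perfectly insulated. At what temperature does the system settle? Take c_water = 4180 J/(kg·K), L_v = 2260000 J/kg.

T_f ≈ 54.1 °C

Conservation of energy gives ΣQ = 0:
latent heat released on condensation: 0.0255·2260000 = 57630
  condensate cools 100→T: 0.0255·4180·(T − 100) = 106.59(T − 100)
  original water: 4180(T − 39.1)
4286.6 T = 57630 + 10659 + 163438 = 231727
T ≈ 54.06 °C (< 100 °C, so full condensation is consistent).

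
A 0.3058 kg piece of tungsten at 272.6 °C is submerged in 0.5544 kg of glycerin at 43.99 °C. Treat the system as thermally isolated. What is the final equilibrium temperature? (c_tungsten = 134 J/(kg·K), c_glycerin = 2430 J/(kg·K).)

Energy conservation, ΣQ = 0:
0.3058*134*(T − 272.6) + 0.5544*2430*(T − 43.99) = 0
40.98(T − 272.6) + 1347.2(T − 43.99) = 0
1388.2 T = 70433
T = 70433 / 1388.2 = 50.7 °C

T_f ≈ 50.7 °C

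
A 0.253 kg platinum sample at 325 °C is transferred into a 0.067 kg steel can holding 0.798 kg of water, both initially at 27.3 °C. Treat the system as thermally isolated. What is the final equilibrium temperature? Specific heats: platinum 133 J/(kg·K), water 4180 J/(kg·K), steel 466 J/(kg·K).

T_f ≈ 30.2 °C

Setting the total heat transfer to zero:
0.253*133*(T − 325) + 0.798*4180*(T − 27.3) + 0.067*466*(T − 27.3) = 0
33.65(T − 325) + 3335.6(T − 27.3) + 31.22(T − 27.3) = 0
3400.5 T = 102851
T ≈ 30.25 °C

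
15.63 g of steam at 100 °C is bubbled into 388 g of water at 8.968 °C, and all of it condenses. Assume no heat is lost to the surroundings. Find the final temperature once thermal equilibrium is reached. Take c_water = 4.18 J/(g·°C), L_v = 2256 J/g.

T_f ≈ 33.4 °C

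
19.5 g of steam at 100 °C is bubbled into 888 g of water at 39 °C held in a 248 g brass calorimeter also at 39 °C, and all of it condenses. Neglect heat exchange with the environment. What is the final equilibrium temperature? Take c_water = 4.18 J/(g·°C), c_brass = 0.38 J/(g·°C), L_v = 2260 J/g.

Energy conservation, ΣQ = 0:
steam→water at 100 °C releases m L_v = 19.5·2260 = 44070
  condensed water 100 °C→T: 81.51(T − 100)
  original water: 3711.8(T − 39)
  cup: 94.24(T − 39)
3887.6 T = 44070 + 8151 + 148437 = 200658
T ≈ 51.62 °C (< 100 °C, so full condensation is consistent).

T_f ≈ 51.6 °C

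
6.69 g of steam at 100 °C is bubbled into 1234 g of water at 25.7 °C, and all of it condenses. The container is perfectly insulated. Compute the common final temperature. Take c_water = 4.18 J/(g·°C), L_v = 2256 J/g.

T_f ≈ 29.0 °C

Let T be the final temperature. ΣQ_i = 0:
latent heat released on condensation: 6.69·2256 = 15093
  condensed water 100 °C→T: 27.96(T − 100)
  original water: 5158.1(T − 25.7)
5186.1 T = 15093 + 2796.4 + 132564 = 150453
T ≈ 29.01 °C (< 100 °C, so full condensation is consistent).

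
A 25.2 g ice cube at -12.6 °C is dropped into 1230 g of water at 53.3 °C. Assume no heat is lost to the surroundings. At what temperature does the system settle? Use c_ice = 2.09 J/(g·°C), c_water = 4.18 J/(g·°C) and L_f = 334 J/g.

T_f ≈ 50.5 °C

Heat gained plus heat lost sum to zero:
warm ice to 0 °C: 25.2·2.09·(0 − (-12.6)) = 663.62; melt ice: 25.2·334 = 8416.8; meltwater 0→T: 25.2·4.18·T = 105.34 T; water cools: 1230·4.18·(T − 53.3) = 5141.4(T − 53.3)
5246.7 T = 274037 − 9080.4 = 264956
T ≈ 50.50 °C. Since T > 0 °C, the all-ice-melts assumption holds.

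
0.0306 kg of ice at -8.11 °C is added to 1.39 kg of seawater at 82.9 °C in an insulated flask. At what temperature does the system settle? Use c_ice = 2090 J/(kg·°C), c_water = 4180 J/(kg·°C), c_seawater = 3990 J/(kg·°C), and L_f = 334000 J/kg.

T_f ≈ 79.1 °C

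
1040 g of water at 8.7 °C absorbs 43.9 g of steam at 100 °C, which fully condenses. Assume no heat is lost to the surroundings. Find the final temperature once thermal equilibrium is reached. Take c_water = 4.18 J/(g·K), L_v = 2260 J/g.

Energy conservation, ΣQ = 0:
condense steam: −43.9×2260 = −99214; condensed water 100 °C→T: 183.5(T − 100); original water: 4347.2(T − 8.7)
4530.7 T = 99214 + 18350 + 37821 = 155385
T ≈ 34.30 °C — below 100 °C, confirming all the steam condensed.

T_f ≈ 34.3 °C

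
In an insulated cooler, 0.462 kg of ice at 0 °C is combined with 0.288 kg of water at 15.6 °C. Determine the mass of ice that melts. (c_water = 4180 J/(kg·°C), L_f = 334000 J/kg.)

m_melted ≈ 0.0562 kg

Cooling the water to 0 °C releases 0.288·4180·15.6 = 18780 J.
Fully melting the ice requires m_ice L_f = 0.462·334000 = 154308 J.
Since 18780 < 154308 J, not all the ice melts; equilibrium is at 0 °C.
m_melted·334000 = 18780  ⇒  m_melted ≈ 0.05623 kg.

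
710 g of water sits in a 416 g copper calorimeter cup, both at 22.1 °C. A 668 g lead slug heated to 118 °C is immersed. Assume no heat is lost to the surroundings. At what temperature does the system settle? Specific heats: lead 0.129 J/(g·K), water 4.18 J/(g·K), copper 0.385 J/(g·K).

Conservation of energy gives ΣQ = 0:
668*0.129*(T − 118) + 710*4.18*(T − 22.1) + 416*0.385*(T − 22.1) = 0
86.17(T − 118) + 2967.8(T − 22.1) + 160.16(T − 22.1) = 0
(86.17 + 2967.8 + 160.16) T = 86.17*118 + 2967.8*22.1 + 160.16*22.1
T ≈ 24.67 °C

T_f ≈ 24.7 °C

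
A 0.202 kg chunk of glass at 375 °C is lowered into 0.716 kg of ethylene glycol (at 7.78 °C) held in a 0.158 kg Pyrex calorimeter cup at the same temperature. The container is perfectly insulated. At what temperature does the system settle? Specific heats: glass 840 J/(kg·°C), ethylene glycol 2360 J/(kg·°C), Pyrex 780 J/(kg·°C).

T_f = Σ m_i c_i T_i / Σ m_i c_i:
T_f = (169.68·375 + 1689.8·7.78 + 123.24·7.78) / (169.68 + 1689.8 + 123.24)
    = 77735 / 1982.7 ≈ 39.21 °C

T_f ≈ 39.2 °C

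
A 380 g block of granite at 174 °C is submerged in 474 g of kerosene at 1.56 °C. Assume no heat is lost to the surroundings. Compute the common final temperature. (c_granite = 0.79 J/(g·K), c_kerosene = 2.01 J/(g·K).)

T_f ≈ 42.9 °C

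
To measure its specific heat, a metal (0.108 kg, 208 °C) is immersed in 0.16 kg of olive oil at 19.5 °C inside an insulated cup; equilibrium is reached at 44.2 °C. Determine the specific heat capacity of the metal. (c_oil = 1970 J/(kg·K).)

c ≈ 440 J/(kg·K)

Conservation of energy gives ΣQ = 0:
0.108×c×(44.2 − 208) + 0.16×1970×(44.2 − 19.5) = 0
-17.69 c = -7785.4
c = -7785.4/-17.69 ≈ 440.1 J/(kg·K)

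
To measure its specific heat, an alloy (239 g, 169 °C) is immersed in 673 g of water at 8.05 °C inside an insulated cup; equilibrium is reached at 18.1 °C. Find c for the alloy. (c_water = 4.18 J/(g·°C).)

c ≈ 0.784 J/(g·°C)

Conservation of energy gives ΣQ = 0:
239·c·(18.1 − 169) + 673·4.18·(18.1 − 8.05) = 0
-36065 c = -28272
c = -28272/-36065 ≈ 0.7839 J/(g·°C)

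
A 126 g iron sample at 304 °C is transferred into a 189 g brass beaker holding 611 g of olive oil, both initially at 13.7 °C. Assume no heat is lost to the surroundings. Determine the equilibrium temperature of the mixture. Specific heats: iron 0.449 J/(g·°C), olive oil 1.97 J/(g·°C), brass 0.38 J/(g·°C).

Conservation of energy gives ΣQ = 0:
126*0.449*(T − 304) + 611*1.97*(T − 13.7) + 189*0.38*(T − 13.7) = 0
(56.57 + 1203.7 + 71.82) T = 56.57*304 + 1203.7*13.7 + 71.82*13.7
T = 34673 / 1332.1 = 26 °C

T_f ≈ 26.0 °C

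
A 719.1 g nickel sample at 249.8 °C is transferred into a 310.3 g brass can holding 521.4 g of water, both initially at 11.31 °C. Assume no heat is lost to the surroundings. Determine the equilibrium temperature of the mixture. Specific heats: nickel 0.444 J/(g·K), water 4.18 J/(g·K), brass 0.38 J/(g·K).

Setting the total heat transfer to zero:
719.1×0.444×(T − 249.8) + 521.4×4.18×(T − 11.31) + 310.3×0.38×(T − 11.31) = 0
319.28(T − 249.8) + 2179.5(T − 11.31) + 117.91(T − 11.31) = 0
(319.28 + 2179.5 + 117.91) T = 319.28×249.8 + 2179.5×11.31 + 117.91×11.31
T ≈ 40.41 °C

T_f ≈ 40.4 °C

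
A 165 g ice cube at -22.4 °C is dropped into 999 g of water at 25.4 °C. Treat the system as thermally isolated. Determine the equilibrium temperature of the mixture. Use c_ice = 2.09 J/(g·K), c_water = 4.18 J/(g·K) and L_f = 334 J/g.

Setting the total heat transfer to zero:
ice -22.4→0 °C: 165·2.09·22.4 = 7724.6
  melt ice: 165·334 = 55110
  warm the meltwater: 689.7 T
  water: 4175.8(T − 25.4)
4865.5 T = 106066 − 62835 = 43231
T ≈ 8.89 °C. Since T > 0 °C, the all-ice-melts assumption holds.

T_f ≈ 8.9 °C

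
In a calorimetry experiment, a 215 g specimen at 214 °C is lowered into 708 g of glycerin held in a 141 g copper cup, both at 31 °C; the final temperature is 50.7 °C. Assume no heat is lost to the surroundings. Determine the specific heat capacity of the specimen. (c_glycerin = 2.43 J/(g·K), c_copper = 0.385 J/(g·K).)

Taking heat into each body as positive, Σ m c ΔT = 0:
215×c×(50.7 − 214) + 708×2.43×(50.7 − 31) + 141×0.385×(50.7 − 31) = 0
-35110 c = -34962
c = -34962/-35110 ≈ 0.9958 J/(g·K)

c ≈ 0.996 J/(g·K)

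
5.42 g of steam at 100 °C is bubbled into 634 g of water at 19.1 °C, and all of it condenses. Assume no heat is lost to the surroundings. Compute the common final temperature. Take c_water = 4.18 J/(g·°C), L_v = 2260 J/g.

Conservation of energy gives ΣQ = 0:
condense steam: −5.42·2260 = −12249; condensate cools 100→T: 5.42·4.18·(T − 100) = 22.66(T − 100); original water: 2650.1(T − 19.1)
2672.8 T = 12249 + 2265.6 + 50617 = 65132
T ≈ 24.37 °C, under the boiling point, so the assumption holds.

T_f ≈ 24.4 °C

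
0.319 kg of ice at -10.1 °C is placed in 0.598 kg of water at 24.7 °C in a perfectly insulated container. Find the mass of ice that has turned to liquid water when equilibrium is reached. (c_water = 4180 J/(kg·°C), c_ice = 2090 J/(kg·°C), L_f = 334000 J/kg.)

m_melted ≈ 0.165 kg

Cooling the water to 0 °C releases 0.598×4180×24.7 = 61741 J.
Warming the ice to 0 °C takes 0.319×2090×10.1 = 6733.8 J, leaving 55007 J for melting.
Fully melting the ice requires m_ice L_f = 0.319×334000 = 106546 J.
Since 55007 < 106546 J, not all the ice melts; equilibrium is at 0 °C.
m_melted×334000 = 55007  ⇒  m_melted ≈ 0.1647 kg.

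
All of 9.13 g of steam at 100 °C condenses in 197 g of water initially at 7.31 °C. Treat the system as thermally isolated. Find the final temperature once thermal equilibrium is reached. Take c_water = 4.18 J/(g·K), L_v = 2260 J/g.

Conservation of energy gives ΣQ = 0:
steam→water at 100 °C releases m L_v = 9.13·2260 = 20634
  condensed water 100 °C→T: 38.16(T − 100)
  water warms: 197·4.18·(T − 7.31) = 823.46(T − 7.31)
861.62 T = 20634 + 3816.3 + 6019.5 = 30470
T ≈ 35.36 °C, under the boiling point, so the assumption holds.

T_f ≈ 35.4 °C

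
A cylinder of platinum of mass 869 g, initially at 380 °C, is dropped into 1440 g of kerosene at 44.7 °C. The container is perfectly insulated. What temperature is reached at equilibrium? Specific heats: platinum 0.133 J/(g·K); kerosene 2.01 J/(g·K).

T_f ≈ 57.6 °C

Net heat exchanged in the isolated system is zero:
869*0.133*(T − 380) + 1440*2.01*(T − 44.7) = 0
115.58(T − 380) + 2894.4(T − 44.7) = 0
(115.58 + 2894.4) T = 115.58*380 + 2894.4*44.7
T = 173299 / 3010 = 57.6 °C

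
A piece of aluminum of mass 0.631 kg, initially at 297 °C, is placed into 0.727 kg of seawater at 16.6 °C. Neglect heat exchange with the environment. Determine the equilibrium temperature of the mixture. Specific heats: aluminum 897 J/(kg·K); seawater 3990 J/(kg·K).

T_f ≈ 62.4 °C

Net heat exchanged in the isolated system is zero:
0.631·897·(T − 297) + 0.727·3990·(T − 16.6) = 0
566.01(T − 297) + 2900.7(T − 16.6) = 0
(566.01 + 2900.7) T = 566.01·297 + 2900.7·16.6
T = 216256/3466.7 ≈ 62.38 °C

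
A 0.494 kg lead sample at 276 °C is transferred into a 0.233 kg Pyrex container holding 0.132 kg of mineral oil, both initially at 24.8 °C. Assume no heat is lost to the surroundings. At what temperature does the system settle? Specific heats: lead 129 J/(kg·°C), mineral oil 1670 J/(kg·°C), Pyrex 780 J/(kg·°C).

Setting the total heat transfer to zero:
0.494×129×(T − 276) + 0.132×1670×(T − 24.8) + 0.233×780×(T − 24.8) = 0
63.73(T − 276) + 220.44(T − 24.8) + 181.74(T − 24.8) = 0
(63.73 + 220.44 + 181.74) T = 63.73×276 + 220.44×24.8 + 181.74×24.8
T = 27562/465.91 ≈ 59.16 °C

T_f ≈ 59.2 °C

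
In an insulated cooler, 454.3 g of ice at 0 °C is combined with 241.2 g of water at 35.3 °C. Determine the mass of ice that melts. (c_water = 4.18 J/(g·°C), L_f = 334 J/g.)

m_melted ≈ 107 g

Heat available from the water dropping to 0 °C: 241.2·4.18·35.3 = 35590 J.
Fully melting the ice requires m_ice L_f = 454.3·334 = 151736 J.
35590 J < 151736 J, so only part of the ice melts and the system sits at 0 °C.
m_melt = 35590 / L_f = 106.6 g.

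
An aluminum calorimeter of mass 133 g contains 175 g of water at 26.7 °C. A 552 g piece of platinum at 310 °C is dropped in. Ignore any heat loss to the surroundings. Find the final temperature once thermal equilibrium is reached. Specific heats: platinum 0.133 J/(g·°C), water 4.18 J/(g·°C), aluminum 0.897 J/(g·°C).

Net heat exchanged in the isolated system is zero:
552*0.133*(T − 310) + 175*4.18*(T − 26.7) + 133*0.897*(T − 26.7) = 0
(73.42 + 731.5 + 119.3) T = 73.42*310 + 731.5*26.7 + 119.3*26.7
T = 45475/924.22 ≈ 49.20 °C

T_f ≈ 49.2 °C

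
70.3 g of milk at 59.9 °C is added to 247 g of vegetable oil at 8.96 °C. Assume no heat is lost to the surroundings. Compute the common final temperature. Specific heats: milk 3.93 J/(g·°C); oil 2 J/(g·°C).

|Q_milk| = |Q_oil|:
70.3·3.93·(59.9 − T) = 247·2·(T − 8.96)
276.28(59.9 − T) = 494(T − 8.96)
770.28 T = 20975  ⇒  T ≈ 27.23 °C

T_f ≈ 27.2 °C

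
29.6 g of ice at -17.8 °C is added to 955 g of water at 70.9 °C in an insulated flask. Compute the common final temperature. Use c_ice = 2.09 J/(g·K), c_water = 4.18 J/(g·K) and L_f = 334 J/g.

T_f ≈ 66.1 °C

Heat gained plus heat lost sum to zero:
warm ice to 0 °C: 29.6×2.09×(0 − (-17.8)) = 1101.2; fusion: m_ice L_f = 29.6×334 = 9886.4; warm the meltwater: 123.73 T; water cools: 955×4.18×(T − 70.9) = 3991.9(T − 70.9)
4115.6 T = 283026 − 10988 = 272038
T ≈ 66.10 °C. Since T > 0 °C, the all-ice-melts assumption holds.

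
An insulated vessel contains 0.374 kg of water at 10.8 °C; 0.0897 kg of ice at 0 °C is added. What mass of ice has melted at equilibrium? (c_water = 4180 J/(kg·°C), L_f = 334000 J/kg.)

Heat available from the water dropping to 0 °C: 0.374×4180×10.8 = 16884 J.
To melt every bit of ice: 0.0897×334000 = 29960 J.
16884 J < 29960 J, so only part of the ice melts and the system sits at 0 °C.
m_melt = 16884 / L_f = 0.05055 kg.

m_melted ≈ 0.0506 kg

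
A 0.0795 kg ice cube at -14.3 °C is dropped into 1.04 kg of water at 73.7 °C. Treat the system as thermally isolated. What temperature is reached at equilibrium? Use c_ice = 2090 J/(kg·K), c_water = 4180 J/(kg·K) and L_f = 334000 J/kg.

Let T be the final temperature. ΣQ_i = 0:
warm ice to 0 °C: 0.0795×2090×(0 − (-14.3)) = 2376; latent heat to melt: 0.0795×334000 = 26553; meltwater 0→T: 0.0795×4180×T = 332.31 T; water cools: 1.04×4180×(T − 73.7) = 4347.2(T − 73.7)
4679.5 T = 320389 − 28929 = 291460
T ≈ 62.28 °C (positive, so assuming full melt was valid).

T_f ≈ 62.3 °C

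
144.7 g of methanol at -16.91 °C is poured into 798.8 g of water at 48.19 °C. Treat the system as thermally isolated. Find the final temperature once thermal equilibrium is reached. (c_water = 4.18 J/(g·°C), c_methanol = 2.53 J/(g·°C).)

Heat gained plus heat lost sum to zero:
798.8*4.18*(T − 48.19) + 144.7*2.53*(T − (-16.91)) = 0
3339(T − 48.19) + 366.09(T − (-16.91)) = 0
3705.1 T = 154715
T = 154715/3705.1 ≈ 41.76 °C

T_f ≈ 41.8 °C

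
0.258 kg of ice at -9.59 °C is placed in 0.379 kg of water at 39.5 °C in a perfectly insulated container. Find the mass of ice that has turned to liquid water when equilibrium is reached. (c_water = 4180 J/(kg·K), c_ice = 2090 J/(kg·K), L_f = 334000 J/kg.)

m_melted ≈ 0.172 kg

Cooling the water to 0 °C releases 0.379×4180×39.5 = 62577 J.
Warming the ice to 0 °C takes 0.258×2090×9.59 = 5171.1 J, leaving 57406 J for melting.
To melt every bit of ice: 0.258×334000 = 86172 J.
57406 J < 86172 J, so only part of the ice melts and the system sits at 0 °C.
m_melt = 57406 / L_f = 0.1719 kg.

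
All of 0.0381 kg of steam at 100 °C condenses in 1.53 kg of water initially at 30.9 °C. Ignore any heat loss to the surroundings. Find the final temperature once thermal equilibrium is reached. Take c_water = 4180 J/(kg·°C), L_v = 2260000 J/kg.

T_f ≈ 45.7 °C

Setting the total heat transfer to zero:
steam→water at 100 °C releases m L_v = 0.0381·2260000 = 86106; condensed water 100 °C→T: 159.26(T − 100); original water: 6395.4(T − 30.9)
6554.7 T = 86106 + 15926 + 197618 = 299650
T ≈ 45.72 °C — below 100 °C, confirming all the steam condensed.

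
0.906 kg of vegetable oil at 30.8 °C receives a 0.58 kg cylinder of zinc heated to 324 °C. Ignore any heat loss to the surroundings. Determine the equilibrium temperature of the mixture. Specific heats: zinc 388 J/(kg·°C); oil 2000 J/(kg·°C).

Conservation of energy gives ΣQ = 0:
0.58*388*(T − 324) + 0.906*2000*(T − 30.8) = 0
225.04(T − 324) + 1812(T − 30.8) = 0
(225.04 + 1812) T = 225.04*324 + 1812*30.8
T ≈ 63.19 °C

T_f ≈ 63.2 °C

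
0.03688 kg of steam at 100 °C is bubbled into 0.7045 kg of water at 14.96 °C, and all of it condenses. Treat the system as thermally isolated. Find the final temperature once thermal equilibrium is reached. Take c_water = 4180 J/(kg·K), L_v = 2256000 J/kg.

T_f ≈ 46.0 °C

Conservation of energy gives ΣQ = 0:
latent heat released on condensation: 0.03688·2256000 = 83201
  condensed water 100 °C→T: 154.16(T − 100)
  water warms: 0.7045·4180·(T − 14.96) = 2944.8(T − 14.96)
3099 T = 83201 + 15416 + 44054 = 142671
T ≈ 46.04 °C (< 100 °C, so full condensation is consistent).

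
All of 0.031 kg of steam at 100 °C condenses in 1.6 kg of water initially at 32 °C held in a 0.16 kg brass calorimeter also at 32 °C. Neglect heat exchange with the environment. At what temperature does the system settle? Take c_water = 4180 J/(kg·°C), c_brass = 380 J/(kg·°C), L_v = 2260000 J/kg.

T_f ≈ 43.5 °C

Let T be the final temperature. ΣQ_i = 0:
condense steam: −0.031×2260000 = −70060
  condensed water 100 °C→T: 129.58(T − 100)
  original water: 6688(T − 32)
  brass cup: 0.16×380×(T − 32) = 60.8(T − 32)
6878.4 T = 70060 + 12958 + 215962 = 298980
T ≈ 43.47 °C — below 100 °C, confirming all the steam condensed.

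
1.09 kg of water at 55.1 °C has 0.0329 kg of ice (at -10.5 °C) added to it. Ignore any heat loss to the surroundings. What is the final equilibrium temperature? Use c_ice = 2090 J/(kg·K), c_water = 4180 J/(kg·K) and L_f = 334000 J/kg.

Heat gained plus heat lost sum to zero:
ice -10.5→0 °C: 0.0329×2090×10.5 = 721.99; fusion: m_ice L_f = 0.0329×334000 = 10989; warm the meltwater: 137.52 T; water cools: 1.09×4180×(T − 55.1) = 4556.2(T − 55.1)
4693.7 T = 251047 − 11711 = 239336
T ≈ 50.99 °C. Since T > 0 °C, the all-ice-melts assumption holds.

T_f ≈ 51.0 °C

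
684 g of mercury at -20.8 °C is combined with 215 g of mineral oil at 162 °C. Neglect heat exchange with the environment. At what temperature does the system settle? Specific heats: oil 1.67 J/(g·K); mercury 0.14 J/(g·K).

T_f ≈ 123.5 °C

|Q_oil| = |Q_mercury|:
215×1.67×(162 − T) = 684×0.14×(T − (-20.8))
359.05(162 − T) = 95.76(T − (-20.8))
454.81 T = 56174  ⇒  T ≈ 123.51 °C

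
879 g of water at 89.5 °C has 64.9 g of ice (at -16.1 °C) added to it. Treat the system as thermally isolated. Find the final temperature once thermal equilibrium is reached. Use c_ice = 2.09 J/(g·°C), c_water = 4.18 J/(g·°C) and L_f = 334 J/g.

Conservation of energy gives ΣQ = 0:
warm ice to 0 °C: 64.9·2.09·(0 − (-16.1)) = 2183.8; latent heat to melt: 64.9·334 = 21677; warm the meltwater: 271.28 T; water cools: 879·4.18·(T − 89.5) = 3674.2(T − 89.5)
3945.5 T = 328843 − 23860 = 304982
T ≈ 77.30 °C. Since T > 0 °C, the all-ice-melts assumption holds.

T_f ≈ 77.3 °C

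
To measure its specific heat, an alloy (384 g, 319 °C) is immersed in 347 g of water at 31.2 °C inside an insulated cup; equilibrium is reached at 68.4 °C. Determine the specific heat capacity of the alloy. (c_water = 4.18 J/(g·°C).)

c ≈ 0.561 J/(g·°C)

Heat lost by the alloy = heat gained by the water:
384·c·(319 − 68.4) = 347·4.18·(68.4 − 31.2)
96230 c = 53957  ⇒  c ≈ 0.5607 J/(g·°C)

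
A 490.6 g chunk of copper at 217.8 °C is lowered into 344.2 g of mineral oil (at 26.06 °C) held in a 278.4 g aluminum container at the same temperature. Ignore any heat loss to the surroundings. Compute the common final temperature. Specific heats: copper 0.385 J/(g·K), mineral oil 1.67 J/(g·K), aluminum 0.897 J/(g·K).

Conservation of energy gives ΣQ = 0:
490.6×0.385×(T − 217.8) + 344.2×1.67×(T − 26.06) + 278.4×0.897×(T − 26.06) = 0
(188.88 + 574.81 + 249.72) T = 188.88×217.8 + 574.81×26.06 + 249.72×26.06
T = 62626/1013.4 ≈ 61.80 °C

T_f ≈ 61.8 °C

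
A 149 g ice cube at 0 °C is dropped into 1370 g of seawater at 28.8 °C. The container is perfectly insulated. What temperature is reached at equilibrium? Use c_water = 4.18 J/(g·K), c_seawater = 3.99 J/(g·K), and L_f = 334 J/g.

Taking heat into each body as positive, Σ m c ΔT = 0:
fusion: m_ice L_f = 149×334 = 49766
  meltwater 0→T: 149×4.18×T = 622.82 T
  seawater cools: 1370×3.99×(T − 28.8) = 5466.3(T − 28.8)
6089.1 T = 157429 − 49766 = 107663
T ≈ 17.68 °C — above 0 °C, consistent with complete melting.

T_f ≈ 17.7 °C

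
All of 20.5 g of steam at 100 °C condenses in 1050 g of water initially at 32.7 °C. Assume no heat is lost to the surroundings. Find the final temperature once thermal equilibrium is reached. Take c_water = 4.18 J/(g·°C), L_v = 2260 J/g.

T_f ≈ 44.3 °C

Setting the total heat transfer to zero:
condense steam: −20.5·2260 = −46330; condensate cools 100→T: 20.5·4.18·(T − 100) = 85.69(T − 100); original water: 4389(T − 32.7)
4474.7 T = 46330 + 8569 + 143520 = 198419
T ≈ 44.34 °C (< 100 °C, so full condensation is consistent).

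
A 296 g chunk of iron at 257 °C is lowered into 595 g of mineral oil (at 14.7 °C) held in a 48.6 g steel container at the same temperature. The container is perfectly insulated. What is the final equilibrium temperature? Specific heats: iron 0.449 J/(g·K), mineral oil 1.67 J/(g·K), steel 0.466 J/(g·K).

T_f ≈ 42.7 °C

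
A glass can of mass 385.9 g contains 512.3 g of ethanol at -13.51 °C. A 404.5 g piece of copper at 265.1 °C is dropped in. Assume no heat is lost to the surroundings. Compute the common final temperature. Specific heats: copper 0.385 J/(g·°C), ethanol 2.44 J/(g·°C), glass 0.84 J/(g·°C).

Net heat exchanged in the isolated system is zero:
404.5·0.385·(T − 265.1) + 512.3·2.44·(T − (-13.51)) + 385.9·0.84·(T − (-13.51)) = 0
(155.73 + 1250 + 324.16) T = 155.73·265.1 + 1250·(-13.51) + 324.16·(-13.51)
T = 20018 / 1729.9 = 11.6 °C

T_f ≈ 11.6 °C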